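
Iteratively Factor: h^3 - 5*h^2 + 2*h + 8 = (h - 4)*(h^2 - h - 2) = (h - 4)*(h - 2)*(h + 1)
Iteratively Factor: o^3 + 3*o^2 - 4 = (o + 2)*(o^2 + o - 2) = (o - 1)*(o + 2)*(o + 2)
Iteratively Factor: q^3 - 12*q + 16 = (q - 2)*(q^2 + 2*q - 8) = (q - 2)*(q + 4)*(q - 2)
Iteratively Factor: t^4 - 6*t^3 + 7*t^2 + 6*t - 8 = (t - 2)*(t^3 - 4*t^2 - t + 4) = (t - 2)*(t - 1)*(t^2 - 3*t - 4) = (t - 2)*(t - 1)*(t + 1)*(t - 4)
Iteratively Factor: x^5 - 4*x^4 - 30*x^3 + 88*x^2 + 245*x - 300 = (x - 5)*(x^4 + x^3 - 25*x^2 - 37*x + 60) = (x - 5)*(x + 3)*(x^3 - 2*x^2 - 19*x + 20) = (x - 5)^2*(x + 3)*(x^2 + 3*x - 4) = (x - 5)^2*(x - 1)*(x + 3)*(x + 4)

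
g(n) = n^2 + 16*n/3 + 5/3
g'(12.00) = 29.33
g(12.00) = 209.67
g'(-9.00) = -12.67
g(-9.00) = 34.67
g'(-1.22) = 2.89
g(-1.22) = -3.35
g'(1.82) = 8.97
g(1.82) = 14.69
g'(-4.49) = -3.65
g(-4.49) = -2.12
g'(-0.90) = 3.53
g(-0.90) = -2.32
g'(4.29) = 13.91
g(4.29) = 42.95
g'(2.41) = 10.15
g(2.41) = 20.33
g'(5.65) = 16.63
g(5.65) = 63.72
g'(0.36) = 6.05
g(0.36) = 3.72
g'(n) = 2*n + 16/3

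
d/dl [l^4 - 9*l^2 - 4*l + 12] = 4*l^3 - 18*l - 4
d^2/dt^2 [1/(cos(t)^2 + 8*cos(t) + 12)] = 2*(-2*sin(t)^4 + 9*sin(t)^2 + 63*cos(t) - 3*cos(3*t) + 45)/((cos(t) + 2)^3*(cos(t) + 6)^3)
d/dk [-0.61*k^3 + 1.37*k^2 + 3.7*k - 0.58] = -1.83*k^2 + 2.74*k + 3.7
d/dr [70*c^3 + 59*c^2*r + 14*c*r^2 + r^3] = 59*c^2 + 28*c*r + 3*r^2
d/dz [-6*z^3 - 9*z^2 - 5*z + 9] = -18*z^2 - 18*z - 5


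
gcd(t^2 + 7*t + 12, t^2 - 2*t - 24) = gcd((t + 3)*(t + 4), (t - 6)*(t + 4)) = t + 4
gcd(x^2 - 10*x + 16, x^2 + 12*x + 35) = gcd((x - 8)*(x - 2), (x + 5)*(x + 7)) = 1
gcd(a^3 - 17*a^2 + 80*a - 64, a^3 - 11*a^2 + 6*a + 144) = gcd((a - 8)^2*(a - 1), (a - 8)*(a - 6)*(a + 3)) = a - 8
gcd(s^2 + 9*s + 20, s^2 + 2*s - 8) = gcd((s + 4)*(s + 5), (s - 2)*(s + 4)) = s + 4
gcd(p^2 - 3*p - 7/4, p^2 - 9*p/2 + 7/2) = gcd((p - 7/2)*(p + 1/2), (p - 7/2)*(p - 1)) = p - 7/2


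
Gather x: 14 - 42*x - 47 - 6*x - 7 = -48*x - 40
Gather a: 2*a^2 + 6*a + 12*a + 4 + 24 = 2*a^2 + 18*a + 28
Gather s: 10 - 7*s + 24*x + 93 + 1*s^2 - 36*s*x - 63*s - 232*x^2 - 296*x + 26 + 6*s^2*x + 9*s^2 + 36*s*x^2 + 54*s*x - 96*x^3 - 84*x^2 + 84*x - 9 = s^2*(6*x + 10) + s*(36*x^2 + 18*x - 70) - 96*x^3 - 316*x^2 - 188*x + 120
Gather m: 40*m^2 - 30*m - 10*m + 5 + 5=40*m^2 - 40*m + 10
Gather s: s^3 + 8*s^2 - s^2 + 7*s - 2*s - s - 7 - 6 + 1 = s^3 + 7*s^2 + 4*s - 12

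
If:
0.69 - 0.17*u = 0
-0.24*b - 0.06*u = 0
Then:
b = -1.01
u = 4.06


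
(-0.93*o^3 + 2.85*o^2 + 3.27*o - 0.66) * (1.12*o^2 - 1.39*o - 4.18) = -1.0416*o^5 + 4.4847*o^4 + 3.5883*o^3 - 17.1975*o^2 - 12.7512*o + 2.7588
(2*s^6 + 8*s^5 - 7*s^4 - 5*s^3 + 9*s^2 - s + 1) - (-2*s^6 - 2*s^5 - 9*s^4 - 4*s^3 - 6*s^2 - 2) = 4*s^6 + 10*s^5 + 2*s^4 - s^3 + 15*s^2 - s + 3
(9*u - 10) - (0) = 9*u - 10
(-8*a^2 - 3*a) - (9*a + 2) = -8*a^2 - 12*a - 2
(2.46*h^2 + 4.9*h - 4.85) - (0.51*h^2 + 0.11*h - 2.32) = 1.95*h^2 + 4.79*h - 2.53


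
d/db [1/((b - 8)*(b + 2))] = 2*(3 - b)/(b^4 - 12*b^3 + 4*b^2 + 192*b + 256)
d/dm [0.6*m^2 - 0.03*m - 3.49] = 1.2*m - 0.03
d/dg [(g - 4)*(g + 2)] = 2*g - 2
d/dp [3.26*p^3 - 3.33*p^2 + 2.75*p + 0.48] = 9.78*p^2 - 6.66*p + 2.75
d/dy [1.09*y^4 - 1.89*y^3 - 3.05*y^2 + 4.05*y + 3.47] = 4.36*y^3 - 5.67*y^2 - 6.1*y + 4.05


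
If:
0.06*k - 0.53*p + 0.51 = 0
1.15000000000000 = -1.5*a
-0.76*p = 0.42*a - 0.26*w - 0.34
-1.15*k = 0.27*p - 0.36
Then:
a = -0.77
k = 0.08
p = 0.97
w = 0.29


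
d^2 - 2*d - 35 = (d - 7)*(d + 5)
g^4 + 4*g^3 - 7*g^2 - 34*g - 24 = (g - 3)*(g + 1)*(g + 2)*(g + 4)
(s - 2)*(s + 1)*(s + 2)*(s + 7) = s^4 + 8*s^3 + 3*s^2 - 32*s - 28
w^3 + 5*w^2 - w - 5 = (w - 1)*(w + 1)*(w + 5)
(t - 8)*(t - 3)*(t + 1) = t^3 - 10*t^2 + 13*t + 24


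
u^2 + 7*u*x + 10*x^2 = (u + 2*x)*(u + 5*x)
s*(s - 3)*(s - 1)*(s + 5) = s^4 + s^3 - 17*s^2 + 15*s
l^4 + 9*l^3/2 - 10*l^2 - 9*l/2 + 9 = (l - 3/2)*(l - 1)*(l + 1)*(l + 6)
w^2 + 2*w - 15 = (w - 3)*(w + 5)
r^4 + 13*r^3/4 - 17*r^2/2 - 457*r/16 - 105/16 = (r - 3)*(r + 1/4)*(r + 5/2)*(r + 7/2)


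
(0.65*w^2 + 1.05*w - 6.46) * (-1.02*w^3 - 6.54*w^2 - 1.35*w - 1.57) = -0.663*w^5 - 5.322*w^4 - 1.1553*w^3 + 39.8104*w^2 + 7.0725*w + 10.1422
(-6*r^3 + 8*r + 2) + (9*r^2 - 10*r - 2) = -6*r^3 + 9*r^2 - 2*r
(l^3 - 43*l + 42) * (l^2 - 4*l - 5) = l^5 - 4*l^4 - 48*l^3 + 214*l^2 + 47*l - 210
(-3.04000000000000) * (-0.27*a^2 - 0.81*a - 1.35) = 0.8208*a^2 + 2.4624*a + 4.104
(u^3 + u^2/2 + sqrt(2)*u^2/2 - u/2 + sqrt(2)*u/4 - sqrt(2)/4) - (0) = u^3 + u^2/2 + sqrt(2)*u^2/2 - u/2 + sqrt(2)*u/4 - sqrt(2)/4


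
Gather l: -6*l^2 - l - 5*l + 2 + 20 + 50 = -6*l^2 - 6*l + 72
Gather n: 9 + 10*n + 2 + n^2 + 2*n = n^2 + 12*n + 11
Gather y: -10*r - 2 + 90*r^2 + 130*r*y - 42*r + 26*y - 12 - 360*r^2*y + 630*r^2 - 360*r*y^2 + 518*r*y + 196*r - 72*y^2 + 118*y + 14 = 720*r^2 + 144*r + y^2*(-360*r - 72) + y*(-360*r^2 + 648*r + 144)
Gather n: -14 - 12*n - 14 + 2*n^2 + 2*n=2*n^2 - 10*n - 28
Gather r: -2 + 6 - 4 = 0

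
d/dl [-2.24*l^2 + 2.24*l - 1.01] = 2.24 - 4.48*l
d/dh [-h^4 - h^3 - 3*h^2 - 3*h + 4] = -4*h^3 - 3*h^2 - 6*h - 3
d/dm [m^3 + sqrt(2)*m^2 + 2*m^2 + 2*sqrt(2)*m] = 3*m^2 + 2*sqrt(2)*m + 4*m + 2*sqrt(2)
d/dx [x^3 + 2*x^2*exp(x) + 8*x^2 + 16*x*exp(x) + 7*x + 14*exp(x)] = 2*x^2*exp(x) + 3*x^2 + 20*x*exp(x) + 16*x + 30*exp(x) + 7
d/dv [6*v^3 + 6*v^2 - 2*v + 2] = 18*v^2 + 12*v - 2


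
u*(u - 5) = u^2 - 5*u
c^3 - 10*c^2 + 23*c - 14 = (c - 7)*(c - 2)*(c - 1)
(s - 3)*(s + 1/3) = s^2 - 8*s/3 - 1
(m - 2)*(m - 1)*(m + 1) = m^3 - 2*m^2 - m + 2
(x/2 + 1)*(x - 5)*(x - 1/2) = x^3/2 - 7*x^2/4 - 17*x/4 + 5/2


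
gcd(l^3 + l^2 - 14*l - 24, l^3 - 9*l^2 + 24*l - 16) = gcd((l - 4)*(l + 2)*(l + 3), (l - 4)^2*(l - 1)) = l - 4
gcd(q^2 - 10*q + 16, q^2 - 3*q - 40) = q - 8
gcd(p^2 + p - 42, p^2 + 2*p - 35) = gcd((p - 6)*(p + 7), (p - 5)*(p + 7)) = p + 7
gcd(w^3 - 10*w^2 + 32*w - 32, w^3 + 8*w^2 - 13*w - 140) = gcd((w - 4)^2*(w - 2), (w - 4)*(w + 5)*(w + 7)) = w - 4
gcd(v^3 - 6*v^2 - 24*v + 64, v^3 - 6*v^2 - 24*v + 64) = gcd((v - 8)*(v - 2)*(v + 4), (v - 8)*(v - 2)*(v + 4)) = v^3 - 6*v^2 - 24*v + 64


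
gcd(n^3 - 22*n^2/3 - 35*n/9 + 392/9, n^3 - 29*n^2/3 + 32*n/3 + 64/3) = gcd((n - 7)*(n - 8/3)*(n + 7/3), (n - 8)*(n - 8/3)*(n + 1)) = n - 8/3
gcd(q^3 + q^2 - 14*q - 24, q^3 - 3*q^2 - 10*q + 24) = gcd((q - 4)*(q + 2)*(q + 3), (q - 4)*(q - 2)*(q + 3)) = q^2 - q - 12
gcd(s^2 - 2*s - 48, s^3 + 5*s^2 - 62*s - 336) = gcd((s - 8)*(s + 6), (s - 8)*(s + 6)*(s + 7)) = s^2 - 2*s - 48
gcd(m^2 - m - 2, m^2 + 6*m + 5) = m + 1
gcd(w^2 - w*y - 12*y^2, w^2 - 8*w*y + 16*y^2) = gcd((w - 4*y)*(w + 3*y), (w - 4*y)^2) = -w + 4*y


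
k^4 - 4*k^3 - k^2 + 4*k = k*(k - 4)*(k - 1)*(k + 1)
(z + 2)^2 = z^2 + 4*z + 4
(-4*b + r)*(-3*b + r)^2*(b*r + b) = -36*b^4*r - 36*b^4 + 33*b^3*r^2 + 33*b^3*r - 10*b^2*r^3 - 10*b^2*r^2 + b*r^4 + b*r^3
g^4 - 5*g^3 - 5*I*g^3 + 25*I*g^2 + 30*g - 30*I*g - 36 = (g - 3)*(g - 2)*(g - 3*I)*(g - 2*I)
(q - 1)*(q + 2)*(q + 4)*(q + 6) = q^4 + 11*q^3 + 32*q^2 + 4*q - 48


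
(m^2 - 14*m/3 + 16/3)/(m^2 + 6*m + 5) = (3*m^2 - 14*m + 16)/(3*(m^2 + 6*m + 5))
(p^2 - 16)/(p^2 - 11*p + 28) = (p + 4)/(p - 7)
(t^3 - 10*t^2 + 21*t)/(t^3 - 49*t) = (t - 3)/(t + 7)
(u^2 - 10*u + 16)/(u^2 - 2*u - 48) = (u - 2)/(u + 6)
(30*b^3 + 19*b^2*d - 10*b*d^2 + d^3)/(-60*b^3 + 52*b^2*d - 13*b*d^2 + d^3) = (-b - d)/(2*b - d)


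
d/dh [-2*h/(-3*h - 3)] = 2/(3*(h + 1)^2)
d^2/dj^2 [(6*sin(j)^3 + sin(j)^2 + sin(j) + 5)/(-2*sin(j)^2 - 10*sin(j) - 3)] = (24*sin(j)^7 + 360*sin(j)^6 + 2456*sin(j)^5 + 2116*sin(j)^4 - 256*sin(j)^3 - 778*sin(j)^2 - 1029*sin(j) - 898)/(10*sin(j) - cos(2*j) + 4)^3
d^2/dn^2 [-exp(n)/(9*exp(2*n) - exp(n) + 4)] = (-2*(18*exp(n) - 1)^2*exp(2*n) + 3*(24*exp(n) - 1)*(9*exp(2*n) - exp(n) + 4)*exp(n) - (9*exp(2*n) - exp(n) + 4)^2)*exp(n)/(9*exp(2*n) - exp(n) + 4)^3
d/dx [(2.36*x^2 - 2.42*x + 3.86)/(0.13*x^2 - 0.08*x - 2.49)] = (0.1258*x^2 - 12.7564*x + 6.3346)/(0.0169*x^4 - 0.0208*x^3 - 0.641*x^2 + 0.3984*x + 6.2001)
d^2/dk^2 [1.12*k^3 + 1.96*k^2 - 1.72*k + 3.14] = 6.72*k + 3.92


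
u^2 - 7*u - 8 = (u - 8)*(u + 1)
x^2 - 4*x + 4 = (x - 2)^2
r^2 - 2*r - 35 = (r - 7)*(r + 5)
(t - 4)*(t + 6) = t^2 + 2*t - 24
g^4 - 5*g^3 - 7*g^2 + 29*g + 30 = (g - 5)*(g - 3)*(g + 1)*(g + 2)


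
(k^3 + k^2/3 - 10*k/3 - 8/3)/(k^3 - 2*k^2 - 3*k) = (3*k^2 - 2*k - 8)/(3*k*(k - 3))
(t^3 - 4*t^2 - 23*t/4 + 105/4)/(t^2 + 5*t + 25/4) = (2*t^2 - 13*t + 21)/(2*t + 5)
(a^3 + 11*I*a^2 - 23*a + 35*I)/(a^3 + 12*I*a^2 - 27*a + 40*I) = (a + 7*I)/(a + 8*I)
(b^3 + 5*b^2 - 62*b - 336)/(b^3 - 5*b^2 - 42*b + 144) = (b + 7)/(b - 3)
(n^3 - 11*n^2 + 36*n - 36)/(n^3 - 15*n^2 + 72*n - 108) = (n - 2)/(n - 6)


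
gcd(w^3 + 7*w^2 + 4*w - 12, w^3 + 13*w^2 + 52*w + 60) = w^2 + 8*w + 12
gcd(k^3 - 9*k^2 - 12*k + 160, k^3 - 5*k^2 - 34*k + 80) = k - 8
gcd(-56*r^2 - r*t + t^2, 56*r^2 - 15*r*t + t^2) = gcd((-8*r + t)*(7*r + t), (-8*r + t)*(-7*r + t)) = 8*r - t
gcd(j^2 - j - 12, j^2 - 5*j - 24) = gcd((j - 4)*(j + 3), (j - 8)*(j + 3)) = j + 3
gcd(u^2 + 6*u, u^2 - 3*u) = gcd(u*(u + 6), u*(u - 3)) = u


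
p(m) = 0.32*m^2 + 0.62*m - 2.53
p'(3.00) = 2.54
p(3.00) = 2.21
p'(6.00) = 4.46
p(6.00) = 12.71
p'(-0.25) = 0.46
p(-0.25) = -2.66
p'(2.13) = 1.98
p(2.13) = 0.24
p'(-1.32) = -0.22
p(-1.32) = -2.79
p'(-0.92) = 0.03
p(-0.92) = -2.83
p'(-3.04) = -1.33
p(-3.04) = -1.46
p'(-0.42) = 0.35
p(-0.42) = -2.73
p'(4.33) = 3.39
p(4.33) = 6.15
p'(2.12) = 1.98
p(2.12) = 0.22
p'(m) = 0.64*m + 0.62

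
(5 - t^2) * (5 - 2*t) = 2*t^3 - 5*t^2 - 10*t + 25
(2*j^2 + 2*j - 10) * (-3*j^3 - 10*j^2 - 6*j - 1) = -6*j^5 - 26*j^4 - 2*j^3 + 86*j^2 + 58*j + 10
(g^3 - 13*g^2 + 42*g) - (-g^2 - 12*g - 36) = g^3 - 12*g^2 + 54*g + 36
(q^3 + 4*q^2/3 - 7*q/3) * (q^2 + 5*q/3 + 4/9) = q^5 + 3*q^4 + q^3/3 - 89*q^2/27 - 28*q/27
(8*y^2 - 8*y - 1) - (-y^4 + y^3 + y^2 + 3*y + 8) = y^4 - y^3 + 7*y^2 - 11*y - 9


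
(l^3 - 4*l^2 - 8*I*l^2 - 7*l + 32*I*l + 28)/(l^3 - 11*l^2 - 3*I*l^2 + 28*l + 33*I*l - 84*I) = (l^2 - 8*I*l - 7)/(l^2 - l*(7 + 3*I) + 21*I)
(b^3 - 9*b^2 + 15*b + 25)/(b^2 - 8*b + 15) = (b^2 - 4*b - 5)/(b - 3)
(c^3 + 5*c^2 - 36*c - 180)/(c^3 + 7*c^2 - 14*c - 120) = (c - 6)/(c - 4)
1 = 1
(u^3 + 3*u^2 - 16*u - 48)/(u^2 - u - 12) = u + 4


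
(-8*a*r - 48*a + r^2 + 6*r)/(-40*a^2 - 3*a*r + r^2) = (r + 6)/(5*a + r)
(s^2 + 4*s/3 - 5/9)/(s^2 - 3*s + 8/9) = (3*s + 5)/(3*s - 8)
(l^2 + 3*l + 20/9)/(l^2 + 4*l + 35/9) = (3*l + 4)/(3*l + 7)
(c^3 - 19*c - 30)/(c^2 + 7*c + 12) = (c^2 - 3*c - 10)/(c + 4)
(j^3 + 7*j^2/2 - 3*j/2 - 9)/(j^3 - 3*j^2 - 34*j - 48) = (j - 3/2)/(j - 8)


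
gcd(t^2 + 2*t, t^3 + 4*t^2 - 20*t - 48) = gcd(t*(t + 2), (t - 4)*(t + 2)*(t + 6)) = t + 2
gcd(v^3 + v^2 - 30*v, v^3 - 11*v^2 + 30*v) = v^2 - 5*v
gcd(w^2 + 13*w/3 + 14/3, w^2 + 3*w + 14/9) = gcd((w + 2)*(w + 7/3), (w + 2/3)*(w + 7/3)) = w + 7/3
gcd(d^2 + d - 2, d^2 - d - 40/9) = 1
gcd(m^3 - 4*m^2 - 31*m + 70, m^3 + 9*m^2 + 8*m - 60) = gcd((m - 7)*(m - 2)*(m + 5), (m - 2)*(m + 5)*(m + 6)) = m^2 + 3*m - 10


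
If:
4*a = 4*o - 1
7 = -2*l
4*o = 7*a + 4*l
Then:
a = 5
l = -7/2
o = 21/4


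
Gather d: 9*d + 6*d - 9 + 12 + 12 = 15*d + 15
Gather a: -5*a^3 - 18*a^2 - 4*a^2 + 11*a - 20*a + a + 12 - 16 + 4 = -5*a^3 - 22*a^2 - 8*a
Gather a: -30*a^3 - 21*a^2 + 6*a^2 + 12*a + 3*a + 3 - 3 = -30*a^3 - 15*a^2 + 15*a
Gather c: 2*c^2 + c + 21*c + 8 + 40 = 2*c^2 + 22*c + 48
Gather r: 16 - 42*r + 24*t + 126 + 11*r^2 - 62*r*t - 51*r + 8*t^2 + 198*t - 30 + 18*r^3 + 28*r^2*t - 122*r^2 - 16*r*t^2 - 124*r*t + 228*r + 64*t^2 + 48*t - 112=18*r^3 + r^2*(28*t - 111) + r*(-16*t^2 - 186*t + 135) + 72*t^2 + 270*t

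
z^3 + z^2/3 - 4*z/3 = z*(z - 1)*(z + 4/3)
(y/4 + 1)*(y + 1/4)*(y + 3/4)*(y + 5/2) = y^4/4 + 15*y^3/8 + 267*y^2/64 + 359*y/128 + 15/32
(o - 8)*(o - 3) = o^2 - 11*o + 24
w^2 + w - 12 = (w - 3)*(w + 4)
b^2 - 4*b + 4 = (b - 2)^2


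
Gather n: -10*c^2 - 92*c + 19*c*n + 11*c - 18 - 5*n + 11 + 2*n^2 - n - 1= -10*c^2 - 81*c + 2*n^2 + n*(19*c - 6) - 8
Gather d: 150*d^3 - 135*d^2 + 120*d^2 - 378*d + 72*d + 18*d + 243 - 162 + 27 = 150*d^3 - 15*d^2 - 288*d + 108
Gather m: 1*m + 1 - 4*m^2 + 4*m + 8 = -4*m^2 + 5*m + 9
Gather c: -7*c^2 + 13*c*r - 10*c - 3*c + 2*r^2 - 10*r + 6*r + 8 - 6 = -7*c^2 + c*(13*r - 13) + 2*r^2 - 4*r + 2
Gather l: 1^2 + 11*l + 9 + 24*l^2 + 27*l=24*l^2 + 38*l + 10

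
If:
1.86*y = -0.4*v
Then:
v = -4.65*y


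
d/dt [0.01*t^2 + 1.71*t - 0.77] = 0.02*t + 1.71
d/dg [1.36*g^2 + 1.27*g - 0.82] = 2.72*g + 1.27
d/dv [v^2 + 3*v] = 2*v + 3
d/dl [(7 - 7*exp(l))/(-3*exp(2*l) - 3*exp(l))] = 7*(-exp(2*l) + 2*exp(l) + 1)*exp(-l)/(3*(exp(2*l) + 2*exp(l) + 1))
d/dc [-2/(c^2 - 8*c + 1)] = 4*(c - 4)/(c^2 - 8*c + 1)^2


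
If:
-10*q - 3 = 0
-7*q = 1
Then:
No Solution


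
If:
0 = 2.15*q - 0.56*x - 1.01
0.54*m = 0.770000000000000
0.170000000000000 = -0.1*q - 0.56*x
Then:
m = 1.43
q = 0.37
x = -0.37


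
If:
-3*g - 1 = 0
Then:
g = -1/3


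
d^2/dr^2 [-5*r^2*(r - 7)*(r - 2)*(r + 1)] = -100*r^3 + 480*r^2 - 150*r - 140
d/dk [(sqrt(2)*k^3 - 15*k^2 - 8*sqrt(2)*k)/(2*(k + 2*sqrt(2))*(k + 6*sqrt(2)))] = (sqrt(2)*k^4 + 32*k^3 - 40*sqrt(2)*k^2 - 720*k - 192*sqrt(2))/(2*(k^4 + 16*sqrt(2)*k^3 + 176*k^2 + 384*sqrt(2)*k + 576))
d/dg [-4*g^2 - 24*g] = -8*g - 24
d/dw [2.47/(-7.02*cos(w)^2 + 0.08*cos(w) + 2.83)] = (0.1976 - 34.6788*cos(w))*sin(w)/(-7.02*cos(w)^2 + 0.08*cos(w) + 2.83)^2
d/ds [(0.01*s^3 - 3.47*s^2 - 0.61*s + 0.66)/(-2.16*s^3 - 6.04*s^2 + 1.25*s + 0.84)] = (1.38777878078145e-17*s^5 - 7.5556*s^4 - 2.6102*s^3 - 3.7199*s^2 + 2.1432*s - 1.3374)/(4.6656*s^6 + 26.0928*s^5 + 31.0816*s^4 - 18.7288*s^3 - 8.5847*s^2 + 2.1*s + 0.7056)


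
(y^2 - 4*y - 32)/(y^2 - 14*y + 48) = (y + 4)/(y - 6)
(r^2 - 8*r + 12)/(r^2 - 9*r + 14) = (r - 6)/(r - 7)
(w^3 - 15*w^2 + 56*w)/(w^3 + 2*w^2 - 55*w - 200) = w*(w - 7)/(w^2 + 10*w + 25)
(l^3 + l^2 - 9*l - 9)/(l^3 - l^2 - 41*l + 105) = (l^2 + 4*l + 3)/(l^2 + 2*l - 35)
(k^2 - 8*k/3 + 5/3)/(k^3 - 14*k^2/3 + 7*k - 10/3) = 1/(k - 2)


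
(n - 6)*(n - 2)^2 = n^3 - 10*n^2 + 28*n - 24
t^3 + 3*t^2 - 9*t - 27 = (t - 3)*(t + 3)^2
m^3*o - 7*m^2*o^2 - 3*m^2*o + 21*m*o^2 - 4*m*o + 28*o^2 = (m - 4)*(m - 7*o)*(m*o + o)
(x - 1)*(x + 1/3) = x^2 - 2*x/3 - 1/3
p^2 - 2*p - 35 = (p - 7)*(p + 5)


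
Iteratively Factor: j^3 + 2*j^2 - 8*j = (j - 2)*(j^2 + 4*j) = (j - 2)*(j + 4)*(j)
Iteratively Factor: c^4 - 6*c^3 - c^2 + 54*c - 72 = (c - 3)*(c^3 - 3*c^2 - 10*c + 24) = (c - 3)*(c - 2)*(c^2 - c - 12) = (c - 3)*(c - 2)*(c + 3)*(c - 4)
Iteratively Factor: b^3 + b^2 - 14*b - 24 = (b - 4)*(b^2 + 5*b + 6) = (b - 4)*(b + 3)*(b + 2)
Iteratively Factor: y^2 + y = (y)*(y + 1)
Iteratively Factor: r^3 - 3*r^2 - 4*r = (r + 1)*(r^2 - 4*r) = (r - 4)*(r + 1)*(r)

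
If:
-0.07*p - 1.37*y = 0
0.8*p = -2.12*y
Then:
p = 0.00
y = 0.00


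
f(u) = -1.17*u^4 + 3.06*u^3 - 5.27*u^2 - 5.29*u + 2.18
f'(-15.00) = 18013.31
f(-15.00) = -70662.97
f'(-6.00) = 1399.31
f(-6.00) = -2333.08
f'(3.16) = -94.60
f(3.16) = -87.27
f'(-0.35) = -0.28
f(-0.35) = 3.24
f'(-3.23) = 282.24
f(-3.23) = -266.18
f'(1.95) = -25.64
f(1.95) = -22.40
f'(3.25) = -103.24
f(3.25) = -96.17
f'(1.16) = -12.47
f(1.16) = -8.39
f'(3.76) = -163.91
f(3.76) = -163.40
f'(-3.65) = 383.06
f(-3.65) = -405.18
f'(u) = -4.68*u^3 + 9.18*u^2 - 10.54*u - 5.29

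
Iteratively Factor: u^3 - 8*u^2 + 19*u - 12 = (u - 4)*(u^2 - 4*u + 3) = (u - 4)*(u - 1)*(u - 3)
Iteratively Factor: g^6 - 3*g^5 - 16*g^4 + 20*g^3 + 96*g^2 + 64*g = (g + 2)*(g^5 - 5*g^4 - 6*g^3 + 32*g^2 + 32*g) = (g - 4)*(g + 2)*(g^4 - g^3 - 10*g^2 - 8*g) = (g - 4)^2*(g + 2)*(g^3 + 3*g^2 + 2*g) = g*(g - 4)^2*(g + 2)*(g^2 + 3*g + 2) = g*(g - 4)^2*(g + 2)^2*(g + 1)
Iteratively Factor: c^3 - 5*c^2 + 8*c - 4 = (c - 2)*(c^2 - 3*c + 2) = (c - 2)*(c - 1)*(c - 2)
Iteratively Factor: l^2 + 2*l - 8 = (l - 2)*(l + 4)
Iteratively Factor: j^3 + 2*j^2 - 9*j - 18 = (j - 3)*(j^2 + 5*j + 6) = (j - 3)*(j + 2)*(j + 3)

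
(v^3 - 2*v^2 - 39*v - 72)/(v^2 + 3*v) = v - 5 - 24/v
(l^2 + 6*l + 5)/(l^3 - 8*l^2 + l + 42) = (l^2 + 6*l + 5)/(l^3 - 8*l^2 + l + 42)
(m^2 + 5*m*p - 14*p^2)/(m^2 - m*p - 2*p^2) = (m + 7*p)/(m + p)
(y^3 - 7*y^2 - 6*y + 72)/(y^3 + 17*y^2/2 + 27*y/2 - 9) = 2*(y^2 - 10*y + 24)/(2*y^2 + 11*y - 6)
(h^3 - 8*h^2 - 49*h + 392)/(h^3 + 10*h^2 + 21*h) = (h^2 - 15*h + 56)/(h*(h + 3))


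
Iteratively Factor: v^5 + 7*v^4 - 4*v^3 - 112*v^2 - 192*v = (v - 4)*(v^4 + 11*v^3 + 40*v^2 + 48*v) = (v - 4)*(v + 3)*(v^3 + 8*v^2 + 16*v) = (v - 4)*(v + 3)*(v + 4)*(v^2 + 4*v) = (v - 4)*(v + 3)*(v + 4)^2*(v)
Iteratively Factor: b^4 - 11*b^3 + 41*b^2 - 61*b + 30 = (b - 2)*(b^3 - 9*b^2 + 23*b - 15) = (b - 3)*(b - 2)*(b^2 - 6*b + 5) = (b - 5)*(b - 3)*(b - 2)*(b - 1)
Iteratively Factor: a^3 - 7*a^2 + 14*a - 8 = (a - 2)*(a^2 - 5*a + 4) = (a - 4)*(a - 2)*(a - 1)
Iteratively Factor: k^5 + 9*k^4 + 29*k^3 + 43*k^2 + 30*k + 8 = (k + 2)*(k^4 + 7*k^3 + 15*k^2 + 13*k + 4) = (k + 2)*(k + 4)*(k^3 + 3*k^2 + 3*k + 1) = (k + 1)*(k + 2)*(k + 4)*(k^2 + 2*k + 1) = (k + 1)^2*(k + 2)*(k + 4)*(k + 1)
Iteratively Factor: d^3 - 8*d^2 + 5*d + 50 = (d - 5)*(d^2 - 3*d - 10) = (d - 5)^2*(d + 2)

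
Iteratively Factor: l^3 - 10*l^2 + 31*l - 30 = (l - 5)*(l^2 - 5*l + 6) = (l - 5)*(l - 2)*(l - 3)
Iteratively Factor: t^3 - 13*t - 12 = (t + 1)*(t^2 - t - 12) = (t - 4)*(t + 1)*(t + 3)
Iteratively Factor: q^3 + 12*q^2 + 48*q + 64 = (q + 4)*(q^2 + 8*q + 16) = (q + 4)^2*(q + 4)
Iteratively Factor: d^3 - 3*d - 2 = (d + 1)*(d^2 - d - 2) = (d + 1)^2*(d - 2)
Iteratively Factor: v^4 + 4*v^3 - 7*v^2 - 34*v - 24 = (v + 4)*(v^3 - 7*v - 6) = (v - 3)*(v + 4)*(v^2 + 3*v + 2) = (v - 3)*(v + 1)*(v + 4)*(v + 2)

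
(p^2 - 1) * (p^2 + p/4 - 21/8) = p^4 + p^3/4 - 29*p^2/8 - p/4 + 21/8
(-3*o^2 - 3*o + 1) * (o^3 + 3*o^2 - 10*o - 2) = -3*o^5 - 12*o^4 + 22*o^3 + 39*o^2 - 4*o - 2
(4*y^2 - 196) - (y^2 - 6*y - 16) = 3*y^2 + 6*y - 180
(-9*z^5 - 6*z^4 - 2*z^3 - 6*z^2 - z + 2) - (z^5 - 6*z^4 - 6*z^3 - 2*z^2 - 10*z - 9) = -10*z^5 + 4*z^3 - 4*z^2 + 9*z + 11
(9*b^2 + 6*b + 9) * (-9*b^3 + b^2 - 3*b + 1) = -81*b^5 - 45*b^4 - 102*b^3 - 21*b + 9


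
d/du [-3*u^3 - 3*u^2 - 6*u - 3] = -9*u^2 - 6*u - 6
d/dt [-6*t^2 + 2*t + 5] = 2 - 12*t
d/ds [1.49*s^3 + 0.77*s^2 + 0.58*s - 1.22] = 4.47*s^2 + 1.54*s + 0.58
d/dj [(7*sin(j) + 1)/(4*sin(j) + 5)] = 31*cos(j)/(4*sin(j) + 5)^2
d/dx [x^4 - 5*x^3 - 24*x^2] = x*(4*x^2 - 15*x - 48)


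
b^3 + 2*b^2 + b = b*(b + 1)^2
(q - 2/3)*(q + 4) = q^2 + 10*q/3 - 8/3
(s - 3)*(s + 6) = s^2 + 3*s - 18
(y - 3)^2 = y^2 - 6*y + 9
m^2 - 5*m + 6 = (m - 3)*(m - 2)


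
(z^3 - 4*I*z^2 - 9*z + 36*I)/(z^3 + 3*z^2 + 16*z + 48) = (z - 3)/(z + 4*I)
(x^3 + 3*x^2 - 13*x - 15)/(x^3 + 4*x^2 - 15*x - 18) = (x + 5)/(x + 6)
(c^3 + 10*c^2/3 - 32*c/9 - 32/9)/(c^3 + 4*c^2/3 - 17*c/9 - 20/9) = (3*c^2 + 14*c + 8)/(3*c^2 + 8*c + 5)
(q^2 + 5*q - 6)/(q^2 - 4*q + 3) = (q + 6)/(q - 3)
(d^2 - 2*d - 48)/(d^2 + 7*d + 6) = (d - 8)/(d + 1)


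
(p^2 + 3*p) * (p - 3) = p^3 - 9*p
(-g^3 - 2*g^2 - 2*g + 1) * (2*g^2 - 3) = -2*g^5 - 4*g^4 - g^3 + 8*g^2 + 6*g - 3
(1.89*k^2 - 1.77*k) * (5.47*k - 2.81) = 10.3383*k^3 - 14.9928*k^2 + 4.9737*k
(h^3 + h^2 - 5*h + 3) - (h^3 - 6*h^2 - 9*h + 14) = 7*h^2 + 4*h - 11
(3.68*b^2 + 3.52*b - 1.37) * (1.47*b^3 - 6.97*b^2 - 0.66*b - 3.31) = 5.4096*b^5 - 20.4752*b^4 - 28.9771*b^3 - 4.9551*b^2 - 10.747*b + 4.5347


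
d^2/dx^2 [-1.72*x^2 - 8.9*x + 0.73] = -3.44000000000000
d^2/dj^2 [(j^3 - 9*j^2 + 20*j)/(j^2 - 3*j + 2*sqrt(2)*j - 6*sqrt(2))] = 4*(5*j^3 + 6*sqrt(2)*j^3 - 54*sqrt(2)*j^2 - 36*j^2 + 108*j + 180*sqrt(2)*j - 180*sqrt(2) - 84)/(j^6 - 9*j^5 + 6*sqrt(2)*j^5 - 54*sqrt(2)*j^4 + 51*j^4 - 243*j^3 + 178*sqrt(2)*j^3 - 306*sqrt(2)*j^2 + 648*j^2 - 648*j + 432*sqrt(2)*j - 432*sqrt(2))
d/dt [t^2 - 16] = 2*t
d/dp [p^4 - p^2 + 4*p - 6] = 4*p^3 - 2*p + 4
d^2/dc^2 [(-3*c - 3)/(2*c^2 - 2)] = -3/(c^3 - 3*c^2 + 3*c - 1)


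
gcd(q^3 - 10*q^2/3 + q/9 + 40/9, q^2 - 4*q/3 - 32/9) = q - 8/3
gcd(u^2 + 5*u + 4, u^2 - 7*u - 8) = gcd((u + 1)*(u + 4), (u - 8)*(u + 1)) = u + 1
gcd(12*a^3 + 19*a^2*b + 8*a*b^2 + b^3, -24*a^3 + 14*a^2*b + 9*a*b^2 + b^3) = 4*a + b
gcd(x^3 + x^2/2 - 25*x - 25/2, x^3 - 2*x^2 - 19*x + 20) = x - 5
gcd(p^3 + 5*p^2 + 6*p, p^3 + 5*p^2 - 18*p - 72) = p + 3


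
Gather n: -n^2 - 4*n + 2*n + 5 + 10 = -n^2 - 2*n + 15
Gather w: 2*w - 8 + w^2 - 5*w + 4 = w^2 - 3*w - 4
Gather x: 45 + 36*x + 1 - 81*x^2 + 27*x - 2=-81*x^2 + 63*x + 44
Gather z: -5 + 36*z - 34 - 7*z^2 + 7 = -7*z^2 + 36*z - 32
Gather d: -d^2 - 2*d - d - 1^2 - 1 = -d^2 - 3*d - 2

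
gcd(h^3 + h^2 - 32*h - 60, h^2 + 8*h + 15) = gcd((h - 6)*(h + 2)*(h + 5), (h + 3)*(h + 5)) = h + 5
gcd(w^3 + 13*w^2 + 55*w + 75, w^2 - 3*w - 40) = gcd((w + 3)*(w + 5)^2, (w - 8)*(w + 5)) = w + 5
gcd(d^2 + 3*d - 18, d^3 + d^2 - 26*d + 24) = d + 6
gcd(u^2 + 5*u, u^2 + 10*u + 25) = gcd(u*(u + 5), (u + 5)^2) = u + 5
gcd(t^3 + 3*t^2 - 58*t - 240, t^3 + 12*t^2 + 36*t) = t + 6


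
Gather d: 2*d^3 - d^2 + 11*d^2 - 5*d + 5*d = 2*d^3 + 10*d^2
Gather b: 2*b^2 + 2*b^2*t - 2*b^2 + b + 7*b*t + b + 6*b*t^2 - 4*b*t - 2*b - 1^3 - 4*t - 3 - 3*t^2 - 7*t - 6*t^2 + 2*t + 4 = 2*b^2*t + b*(6*t^2 + 3*t) - 9*t^2 - 9*t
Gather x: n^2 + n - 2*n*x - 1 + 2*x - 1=n^2 + n + x*(2 - 2*n) - 2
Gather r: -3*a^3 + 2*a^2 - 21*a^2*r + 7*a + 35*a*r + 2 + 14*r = -3*a^3 + 2*a^2 + 7*a + r*(-21*a^2 + 35*a + 14) + 2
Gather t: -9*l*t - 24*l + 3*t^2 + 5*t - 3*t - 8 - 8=-24*l + 3*t^2 + t*(2 - 9*l) - 16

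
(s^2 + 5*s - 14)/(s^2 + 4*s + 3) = (s^2 + 5*s - 14)/(s^2 + 4*s + 3)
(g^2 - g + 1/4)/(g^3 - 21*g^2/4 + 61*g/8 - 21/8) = 2*(2*g - 1)/(4*g^2 - 19*g + 21)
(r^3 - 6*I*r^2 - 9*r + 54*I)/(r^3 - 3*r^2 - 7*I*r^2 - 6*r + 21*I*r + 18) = (r + 3)/(r - I)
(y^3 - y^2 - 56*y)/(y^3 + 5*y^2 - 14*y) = (y - 8)/(y - 2)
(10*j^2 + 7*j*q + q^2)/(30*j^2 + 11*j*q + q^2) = (2*j + q)/(6*j + q)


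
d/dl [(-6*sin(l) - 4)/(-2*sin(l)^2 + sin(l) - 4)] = 2*(-6*sin(l)^2 - 8*sin(l) + 14)*cos(l)/(-sin(l) - cos(2*l) + 5)^2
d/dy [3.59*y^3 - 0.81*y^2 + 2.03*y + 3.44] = 10.77*y^2 - 1.62*y + 2.03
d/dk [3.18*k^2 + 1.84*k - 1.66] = 6.36*k + 1.84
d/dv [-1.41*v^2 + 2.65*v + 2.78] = 2.65 - 2.82*v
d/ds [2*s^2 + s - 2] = 4*s + 1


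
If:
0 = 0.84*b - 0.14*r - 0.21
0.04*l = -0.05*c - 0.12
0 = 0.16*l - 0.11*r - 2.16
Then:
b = 0.166666666666667*r + 0.25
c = -0.55*r - 13.2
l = 0.6875*r + 13.5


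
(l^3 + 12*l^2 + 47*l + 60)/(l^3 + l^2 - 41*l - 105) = (l + 4)/(l - 7)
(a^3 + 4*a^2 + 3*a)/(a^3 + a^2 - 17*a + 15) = a*(a^2 + 4*a + 3)/(a^3 + a^2 - 17*a + 15)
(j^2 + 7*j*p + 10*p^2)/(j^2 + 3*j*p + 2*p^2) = (j + 5*p)/(j + p)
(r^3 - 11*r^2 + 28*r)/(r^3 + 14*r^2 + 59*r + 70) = r*(r^2 - 11*r + 28)/(r^3 + 14*r^2 + 59*r + 70)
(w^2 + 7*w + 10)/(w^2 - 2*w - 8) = (w + 5)/(w - 4)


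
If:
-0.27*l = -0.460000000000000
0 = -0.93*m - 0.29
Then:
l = 1.70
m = -0.31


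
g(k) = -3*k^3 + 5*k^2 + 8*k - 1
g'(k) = -9*k^2 + 10*k + 8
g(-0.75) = -2.92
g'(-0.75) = -4.56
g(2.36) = 6.30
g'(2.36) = -18.53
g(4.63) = -154.53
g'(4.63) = -138.63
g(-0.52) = -3.39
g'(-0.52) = 0.37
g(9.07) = -1755.54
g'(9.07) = -641.68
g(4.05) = -85.88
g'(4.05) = -99.12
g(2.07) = 10.38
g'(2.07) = -9.86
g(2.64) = -0.23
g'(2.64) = -28.33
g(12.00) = -4369.00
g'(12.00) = -1168.00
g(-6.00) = 779.00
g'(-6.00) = -376.00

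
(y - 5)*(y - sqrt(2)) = y^2 - 5*y - sqrt(2)*y + 5*sqrt(2)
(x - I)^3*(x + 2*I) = x^4 - I*x^3 + 3*x^2 - 5*I*x - 2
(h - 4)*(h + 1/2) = h^2 - 7*h/2 - 2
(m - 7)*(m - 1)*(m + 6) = m^3 - 2*m^2 - 41*m + 42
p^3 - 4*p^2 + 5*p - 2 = (p - 2)*(p - 1)^2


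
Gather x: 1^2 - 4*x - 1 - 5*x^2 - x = -5*x^2 - 5*x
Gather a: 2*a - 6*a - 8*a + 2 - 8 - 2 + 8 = -12*a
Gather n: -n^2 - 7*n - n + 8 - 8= -n^2 - 8*n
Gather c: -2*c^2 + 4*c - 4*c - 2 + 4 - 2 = -2*c^2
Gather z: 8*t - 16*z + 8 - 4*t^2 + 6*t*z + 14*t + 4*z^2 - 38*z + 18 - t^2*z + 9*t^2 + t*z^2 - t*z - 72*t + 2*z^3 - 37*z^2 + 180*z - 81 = 5*t^2 - 50*t + 2*z^3 + z^2*(t - 33) + z*(-t^2 + 5*t + 126) - 55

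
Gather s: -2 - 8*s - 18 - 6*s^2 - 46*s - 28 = -6*s^2 - 54*s - 48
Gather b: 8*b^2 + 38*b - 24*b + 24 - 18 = 8*b^2 + 14*b + 6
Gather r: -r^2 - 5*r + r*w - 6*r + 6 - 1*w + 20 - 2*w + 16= -r^2 + r*(w - 11) - 3*w + 42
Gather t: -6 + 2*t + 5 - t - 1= t - 2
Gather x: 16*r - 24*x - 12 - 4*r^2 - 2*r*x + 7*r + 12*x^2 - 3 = -4*r^2 + 23*r + 12*x^2 + x*(-2*r - 24) - 15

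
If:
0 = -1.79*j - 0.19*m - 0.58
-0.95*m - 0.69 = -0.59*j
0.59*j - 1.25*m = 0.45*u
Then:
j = -0.23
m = -0.87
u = 2.11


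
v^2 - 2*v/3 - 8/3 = (v - 2)*(v + 4/3)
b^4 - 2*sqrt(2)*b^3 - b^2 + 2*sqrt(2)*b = b*(b - 1)*(b + 1)*(b - 2*sqrt(2))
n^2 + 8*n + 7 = (n + 1)*(n + 7)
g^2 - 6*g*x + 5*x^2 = (g - 5*x)*(g - x)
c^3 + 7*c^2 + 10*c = c*(c + 2)*(c + 5)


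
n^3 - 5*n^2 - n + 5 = (n - 5)*(n - 1)*(n + 1)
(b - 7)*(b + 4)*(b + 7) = b^3 + 4*b^2 - 49*b - 196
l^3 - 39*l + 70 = (l - 5)*(l - 2)*(l + 7)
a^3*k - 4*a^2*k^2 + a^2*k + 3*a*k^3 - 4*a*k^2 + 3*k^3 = (a - 3*k)*(a - k)*(a*k + k)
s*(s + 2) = s^2 + 2*s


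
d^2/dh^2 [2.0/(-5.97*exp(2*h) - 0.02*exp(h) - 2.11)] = (-2.0*(11.94*exp(h) + 0.02)*(23.88*exp(h) + 0.04)*exp(h) + (47.76*exp(h) + 0.04)*(5.97*exp(2*h) + 0.02*exp(h) + 2.11))*exp(h)/(5.97*exp(2*h) + 0.02*exp(h) + 2.11)^3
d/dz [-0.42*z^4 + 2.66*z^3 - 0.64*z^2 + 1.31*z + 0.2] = -1.68*z^3 + 7.98*z^2 - 1.28*z + 1.31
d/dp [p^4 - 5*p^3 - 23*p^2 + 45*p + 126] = 4*p^3 - 15*p^2 - 46*p + 45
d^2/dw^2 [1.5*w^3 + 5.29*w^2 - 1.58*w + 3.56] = 9.0*w + 10.58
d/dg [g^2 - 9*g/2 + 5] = 2*g - 9/2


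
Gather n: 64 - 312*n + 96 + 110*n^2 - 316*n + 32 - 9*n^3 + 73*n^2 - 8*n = -9*n^3 + 183*n^2 - 636*n + 192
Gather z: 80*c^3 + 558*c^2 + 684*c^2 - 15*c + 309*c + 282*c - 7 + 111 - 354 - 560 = 80*c^3 + 1242*c^2 + 576*c - 810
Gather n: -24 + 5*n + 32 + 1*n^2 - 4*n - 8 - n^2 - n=0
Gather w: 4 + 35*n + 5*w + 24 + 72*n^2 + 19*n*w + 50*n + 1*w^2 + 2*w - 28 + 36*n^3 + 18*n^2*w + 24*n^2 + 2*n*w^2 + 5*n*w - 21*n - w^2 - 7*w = 36*n^3 + 96*n^2 + 2*n*w^2 + 64*n + w*(18*n^2 + 24*n)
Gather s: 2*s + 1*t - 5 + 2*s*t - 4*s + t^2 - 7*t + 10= s*(2*t - 2) + t^2 - 6*t + 5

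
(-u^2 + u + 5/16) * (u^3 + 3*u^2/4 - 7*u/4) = -u^5 + u^4/4 + 45*u^3/16 - 97*u^2/64 - 35*u/64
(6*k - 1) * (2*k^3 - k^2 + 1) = 12*k^4 - 8*k^3 + k^2 + 6*k - 1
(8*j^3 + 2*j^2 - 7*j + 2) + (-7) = 8*j^3 + 2*j^2 - 7*j - 5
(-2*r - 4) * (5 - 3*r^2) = 6*r^3 + 12*r^2 - 10*r - 20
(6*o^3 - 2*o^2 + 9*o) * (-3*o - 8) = -18*o^4 - 42*o^3 - 11*o^2 - 72*o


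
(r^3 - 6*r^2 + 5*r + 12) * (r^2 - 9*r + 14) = r^5 - 15*r^4 + 73*r^3 - 117*r^2 - 38*r + 168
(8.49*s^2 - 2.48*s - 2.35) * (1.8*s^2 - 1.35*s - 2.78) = 15.282*s^4 - 15.9255*s^3 - 24.4842*s^2 + 10.0669*s + 6.533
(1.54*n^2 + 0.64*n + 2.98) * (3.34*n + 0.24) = 5.1436*n^3 + 2.5072*n^2 + 10.1068*n + 0.7152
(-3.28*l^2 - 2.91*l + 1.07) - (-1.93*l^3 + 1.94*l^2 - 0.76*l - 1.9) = 1.93*l^3 - 5.22*l^2 - 2.15*l + 2.97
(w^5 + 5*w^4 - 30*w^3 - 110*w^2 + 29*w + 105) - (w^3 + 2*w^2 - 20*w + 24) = w^5 + 5*w^4 - 31*w^3 - 112*w^2 + 49*w + 81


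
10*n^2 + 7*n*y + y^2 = (2*n + y)*(5*n + y)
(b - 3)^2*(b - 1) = b^3 - 7*b^2 + 15*b - 9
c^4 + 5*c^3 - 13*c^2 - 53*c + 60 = (c - 3)*(c - 1)*(c + 4)*(c + 5)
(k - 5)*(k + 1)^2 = k^3 - 3*k^2 - 9*k - 5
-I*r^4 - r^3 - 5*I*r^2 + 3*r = r*(r - 3*I)*(r + I)*(-I*r + 1)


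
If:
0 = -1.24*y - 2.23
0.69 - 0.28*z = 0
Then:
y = -1.80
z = 2.46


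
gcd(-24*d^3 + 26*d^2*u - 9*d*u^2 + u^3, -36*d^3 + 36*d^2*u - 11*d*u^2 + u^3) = 6*d^2 - 5*d*u + u^2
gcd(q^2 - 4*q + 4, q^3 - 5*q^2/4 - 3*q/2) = q - 2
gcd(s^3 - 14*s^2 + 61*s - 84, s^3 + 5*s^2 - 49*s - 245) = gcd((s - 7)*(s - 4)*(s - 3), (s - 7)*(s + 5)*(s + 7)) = s - 7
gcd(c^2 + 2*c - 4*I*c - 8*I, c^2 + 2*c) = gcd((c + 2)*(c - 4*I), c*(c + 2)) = c + 2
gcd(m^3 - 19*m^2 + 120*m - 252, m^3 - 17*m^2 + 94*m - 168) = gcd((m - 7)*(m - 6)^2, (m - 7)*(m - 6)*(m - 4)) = m^2 - 13*m + 42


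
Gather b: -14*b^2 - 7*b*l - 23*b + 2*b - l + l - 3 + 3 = -14*b^2 + b*(-7*l - 21)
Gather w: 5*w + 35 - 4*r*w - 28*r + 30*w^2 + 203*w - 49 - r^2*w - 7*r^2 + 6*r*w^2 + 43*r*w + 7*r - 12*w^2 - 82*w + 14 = -7*r^2 - 21*r + w^2*(6*r + 18) + w*(-r^2 + 39*r + 126)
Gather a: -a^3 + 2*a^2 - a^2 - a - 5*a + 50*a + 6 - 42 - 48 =-a^3 + a^2 + 44*a - 84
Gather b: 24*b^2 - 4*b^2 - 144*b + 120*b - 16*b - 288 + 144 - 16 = 20*b^2 - 40*b - 160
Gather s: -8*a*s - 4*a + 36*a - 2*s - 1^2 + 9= 32*a + s*(-8*a - 2) + 8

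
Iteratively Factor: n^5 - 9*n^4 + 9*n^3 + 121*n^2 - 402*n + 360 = (n + 4)*(n^4 - 13*n^3 + 61*n^2 - 123*n + 90) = (n - 5)*(n + 4)*(n^3 - 8*n^2 + 21*n - 18) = (n - 5)*(n - 3)*(n + 4)*(n^2 - 5*n + 6) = (n - 5)*(n - 3)^2*(n + 4)*(n - 2)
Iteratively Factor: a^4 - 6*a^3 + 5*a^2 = (a)*(a^3 - 6*a^2 + 5*a) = a*(a - 1)*(a^2 - 5*a) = a*(a - 5)*(a - 1)*(a)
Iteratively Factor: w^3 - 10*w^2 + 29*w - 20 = (w - 5)*(w^2 - 5*w + 4) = (w - 5)*(w - 1)*(w - 4)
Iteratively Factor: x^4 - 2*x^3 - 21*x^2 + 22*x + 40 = (x + 1)*(x^3 - 3*x^2 - 18*x + 40) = (x - 5)*(x + 1)*(x^2 + 2*x - 8) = (x - 5)*(x + 1)*(x + 4)*(x - 2)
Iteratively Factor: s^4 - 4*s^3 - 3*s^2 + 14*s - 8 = (s + 2)*(s^3 - 6*s^2 + 9*s - 4) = (s - 1)*(s + 2)*(s^2 - 5*s + 4) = (s - 4)*(s - 1)*(s + 2)*(s - 1)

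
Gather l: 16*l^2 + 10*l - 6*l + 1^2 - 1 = 16*l^2 + 4*l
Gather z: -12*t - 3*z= -12*t - 3*z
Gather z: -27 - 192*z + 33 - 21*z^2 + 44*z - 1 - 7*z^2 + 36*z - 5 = -28*z^2 - 112*z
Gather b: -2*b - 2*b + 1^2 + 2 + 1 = 4 - 4*b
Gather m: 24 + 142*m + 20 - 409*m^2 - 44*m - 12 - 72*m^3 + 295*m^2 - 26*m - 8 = -72*m^3 - 114*m^2 + 72*m + 24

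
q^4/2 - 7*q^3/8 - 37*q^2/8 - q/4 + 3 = (q/2 + 1/2)*(q - 4)*(q - 3/4)*(q + 2)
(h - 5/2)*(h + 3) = h^2 + h/2 - 15/2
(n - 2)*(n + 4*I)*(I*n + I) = I*n^3 - 4*n^2 - I*n^2 + 4*n - 2*I*n + 8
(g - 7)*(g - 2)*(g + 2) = g^3 - 7*g^2 - 4*g + 28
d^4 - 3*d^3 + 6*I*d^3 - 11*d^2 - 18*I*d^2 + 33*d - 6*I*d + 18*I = (d - 3)*(d + I)*(d + 2*I)*(d + 3*I)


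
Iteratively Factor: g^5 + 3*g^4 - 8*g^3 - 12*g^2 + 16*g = (g + 4)*(g^4 - g^3 - 4*g^2 + 4*g) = g*(g + 4)*(g^3 - g^2 - 4*g + 4) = g*(g - 2)*(g + 4)*(g^2 + g - 2) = g*(g - 2)*(g + 2)*(g + 4)*(g - 1)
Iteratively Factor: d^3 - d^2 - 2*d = (d + 1)*(d^2 - 2*d) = d*(d + 1)*(d - 2)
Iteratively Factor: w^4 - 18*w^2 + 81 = (w + 3)*(w^3 - 3*w^2 - 9*w + 27) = (w + 3)^2*(w^2 - 6*w + 9) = (w - 3)*(w + 3)^2*(w - 3)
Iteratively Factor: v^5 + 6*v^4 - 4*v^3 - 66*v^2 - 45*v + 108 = (v + 3)*(v^4 + 3*v^3 - 13*v^2 - 27*v + 36) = (v - 3)*(v + 3)*(v^3 + 6*v^2 + 5*v - 12) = (v - 3)*(v + 3)*(v + 4)*(v^2 + 2*v - 3) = (v - 3)*(v - 1)*(v + 3)*(v + 4)*(v + 3)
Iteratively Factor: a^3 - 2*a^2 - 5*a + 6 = (a + 2)*(a^2 - 4*a + 3) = (a - 3)*(a + 2)*(a - 1)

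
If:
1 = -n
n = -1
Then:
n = -1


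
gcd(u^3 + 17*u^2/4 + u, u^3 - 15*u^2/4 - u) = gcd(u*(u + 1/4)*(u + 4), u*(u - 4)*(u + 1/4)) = u^2 + u/4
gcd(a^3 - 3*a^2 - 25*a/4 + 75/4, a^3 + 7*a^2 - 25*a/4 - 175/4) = a^2 - 25/4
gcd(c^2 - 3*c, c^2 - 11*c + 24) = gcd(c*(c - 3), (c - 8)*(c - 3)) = c - 3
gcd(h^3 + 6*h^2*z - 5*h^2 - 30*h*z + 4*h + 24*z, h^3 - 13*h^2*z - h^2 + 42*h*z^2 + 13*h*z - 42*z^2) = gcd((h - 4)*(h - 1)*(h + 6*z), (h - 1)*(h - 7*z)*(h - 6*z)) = h - 1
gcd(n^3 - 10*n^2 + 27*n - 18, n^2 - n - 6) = n - 3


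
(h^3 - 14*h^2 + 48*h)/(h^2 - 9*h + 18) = h*(h - 8)/(h - 3)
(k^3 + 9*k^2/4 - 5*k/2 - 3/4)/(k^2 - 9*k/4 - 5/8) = 2*(k^2 + 2*k - 3)/(2*k - 5)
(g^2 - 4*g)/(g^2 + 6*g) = (g - 4)/(g + 6)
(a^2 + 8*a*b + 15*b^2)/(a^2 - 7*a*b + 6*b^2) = (a^2 + 8*a*b + 15*b^2)/(a^2 - 7*a*b + 6*b^2)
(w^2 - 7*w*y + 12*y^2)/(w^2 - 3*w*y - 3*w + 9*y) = (w - 4*y)/(w - 3)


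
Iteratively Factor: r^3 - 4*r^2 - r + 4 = (r - 1)*(r^2 - 3*r - 4) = (r - 1)*(r + 1)*(r - 4)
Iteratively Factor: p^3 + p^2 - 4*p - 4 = (p + 1)*(p^2 - 4) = (p + 1)*(p + 2)*(p - 2)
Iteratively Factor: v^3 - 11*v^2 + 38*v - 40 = (v - 4)*(v^2 - 7*v + 10) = (v - 4)*(v - 2)*(v - 5)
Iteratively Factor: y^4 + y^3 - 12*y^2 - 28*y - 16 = (y + 2)*(y^3 - y^2 - 10*y - 8) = (y - 4)*(y + 2)*(y^2 + 3*y + 2) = (y - 4)*(y + 2)^2*(y + 1)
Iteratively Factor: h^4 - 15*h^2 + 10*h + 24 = (h + 4)*(h^3 - 4*h^2 + h + 6) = (h - 2)*(h + 4)*(h^2 - 2*h - 3) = (h - 2)*(h + 1)*(h + 4)*(h - 3)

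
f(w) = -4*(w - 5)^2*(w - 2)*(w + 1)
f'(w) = -4*(w - 5)^2*(w - 2) - 4*(w - 5)^2*(w + 1) - 4*(w - 2)*(w + 1)*(2*w - 10)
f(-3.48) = -3909.16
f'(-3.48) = 3211.60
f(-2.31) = -1206.82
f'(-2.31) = 1531.43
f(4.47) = -15.18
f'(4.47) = 48.36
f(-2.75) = -1997.08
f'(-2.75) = 2077.00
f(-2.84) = -2189.55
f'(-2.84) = 2200.92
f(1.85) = 16.97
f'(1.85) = -117.94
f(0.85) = 146.56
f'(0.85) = -118.86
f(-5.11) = -11947.41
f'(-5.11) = 6950.76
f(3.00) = -64.00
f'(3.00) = -16.00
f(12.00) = -25480.00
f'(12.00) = -11788.00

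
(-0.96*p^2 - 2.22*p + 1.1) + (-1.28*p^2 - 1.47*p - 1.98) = -2.24*p^2 - 3.69*p - 0.88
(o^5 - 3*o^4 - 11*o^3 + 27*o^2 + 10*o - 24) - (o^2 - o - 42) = o^5 - 3*o^4 - 11*o^3 + 26*o^2 + 11*o + 18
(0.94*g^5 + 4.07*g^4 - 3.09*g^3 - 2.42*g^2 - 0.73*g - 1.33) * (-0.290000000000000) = -0.2726*g^5 - 1.1803*g^4 + 0.8961*g^3 + 0.7018*g^2 + 0.2117*g + 0.3857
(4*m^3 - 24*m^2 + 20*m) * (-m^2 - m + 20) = -4*m^5 + 20*m^4 + 84*m^3 - 500*m^2 + 400*m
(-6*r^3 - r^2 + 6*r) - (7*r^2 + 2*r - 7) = -6*r^3 - 8*r^2 + 4*r + 7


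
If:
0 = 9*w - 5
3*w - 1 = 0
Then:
No Solution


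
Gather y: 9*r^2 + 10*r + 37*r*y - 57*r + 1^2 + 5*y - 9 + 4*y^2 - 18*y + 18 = 9*r^2 - 47*r + 4*y^2 + y*(37*r - 13) + 10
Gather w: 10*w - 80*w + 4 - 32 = -70*w - 28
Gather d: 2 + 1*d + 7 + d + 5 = 2*d + 14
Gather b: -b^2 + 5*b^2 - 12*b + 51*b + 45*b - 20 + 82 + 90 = 4*b^2 + 84*b + 152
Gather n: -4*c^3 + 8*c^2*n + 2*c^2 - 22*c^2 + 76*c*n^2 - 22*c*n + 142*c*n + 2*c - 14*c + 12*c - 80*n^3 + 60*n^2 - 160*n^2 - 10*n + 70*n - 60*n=-4*c^3 - 20*c^2 - 80*n^3 + n^2*(76*c - 100) + n*(8*c^2 + 120*c)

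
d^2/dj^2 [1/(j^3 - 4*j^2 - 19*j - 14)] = 2*((4 - 3*j)*(-j^3 + 4*j^2 + 19*j + 14) - (-3*j^2 + 8*j + 19)^2)/(-j^3 + 4*j^2 + 19*j + 14)^3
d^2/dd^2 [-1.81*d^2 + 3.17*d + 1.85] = -3.62000000000000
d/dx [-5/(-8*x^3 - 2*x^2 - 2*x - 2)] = 5*(-12*x^2 - 2*x - 1)/(2*(4*x^3 + x^2 + x + 1)^2)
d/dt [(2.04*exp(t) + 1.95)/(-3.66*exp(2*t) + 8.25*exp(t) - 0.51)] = (7.4664*exp(2*t) + 14.274*exp(t) - 17.1279)*exp(t)/(13.3956*exp(4*t) - 60.39*exp(3*t) + 71.7957*exp(2*t) - 8.415*exp(t) + 0.2601)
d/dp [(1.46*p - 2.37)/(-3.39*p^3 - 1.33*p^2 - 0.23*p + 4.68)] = (9.8988*p^3 - 22.1611*p^2 - 6.3042*p + 6.2877)/(11.4921*p^6 + 9.0174*p^5 + 3.3283*p^4 - 31.1186*p^3 - 12.3959*p^2 - 2.1528*p + 21.9024)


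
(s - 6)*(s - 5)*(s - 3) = s^3 - 14*s^2 + 63*s - 90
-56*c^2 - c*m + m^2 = (-8*c + m)*(7*c + m)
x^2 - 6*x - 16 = (x - 8)*(x + 2)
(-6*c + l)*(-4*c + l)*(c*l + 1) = 24*c^3*l - 10*c^2*l^2 + 24*c^2 + c*l^3 - 10*c*l + l^2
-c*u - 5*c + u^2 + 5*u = (-c + u)*(u + 5)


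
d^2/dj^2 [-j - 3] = 0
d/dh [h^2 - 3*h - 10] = 2*h - 3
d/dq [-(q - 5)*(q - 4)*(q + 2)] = -3*q^2 + 14*q - 2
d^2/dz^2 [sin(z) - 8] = -sin(z)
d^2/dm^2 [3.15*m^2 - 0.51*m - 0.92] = 6.30000000000000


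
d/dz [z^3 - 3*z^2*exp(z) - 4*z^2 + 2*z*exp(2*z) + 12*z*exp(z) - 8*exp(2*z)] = -3*z^2*exp(z) + 3*z^2 + 4*z*exp(2*z) + 6*z*exp(z) - 8*z - 14*exp(2*z) + 12*exp(z)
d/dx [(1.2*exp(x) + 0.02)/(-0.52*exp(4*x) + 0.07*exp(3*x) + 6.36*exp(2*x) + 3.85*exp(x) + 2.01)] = (1.872*exp(4*x) - 0.1264*exp(3*x) - 7.6362*exp(2*x) - 0.2544*exp(x) + 2.335)*exp(x)/(0.2704*exp(8*x) - 0.0728*exp(7*x) - 6.6095*exp(6*x) - 3.1136*exp(5*x) + 38.8982*exp(4*x) + 49.2534*exp(3*x) + 40.3897*exp(2*x) + 15.477*exp(x) + 4.0401)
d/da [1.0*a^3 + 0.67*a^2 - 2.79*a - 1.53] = 3.0*a^2 + 1.34*a - 2.79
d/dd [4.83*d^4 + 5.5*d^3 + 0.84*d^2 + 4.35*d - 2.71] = 19.32*d^3 + 16.5*d^2 + 1.68*d + 4.35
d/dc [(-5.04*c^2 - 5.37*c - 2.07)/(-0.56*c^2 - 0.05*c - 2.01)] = (-2.7552*c^2 + 17.9424*c + 10.6902)/(0.3136*c^4 + 0.056*c^3 + 2.2537*c^2 + 0.201*c + 4.0401)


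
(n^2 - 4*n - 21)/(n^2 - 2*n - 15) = (n - 7)/(n - 5)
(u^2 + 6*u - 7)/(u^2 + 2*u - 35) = (u - 1)/(u - 5)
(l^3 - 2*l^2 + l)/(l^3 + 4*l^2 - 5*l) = (l - 1)/(l + 5)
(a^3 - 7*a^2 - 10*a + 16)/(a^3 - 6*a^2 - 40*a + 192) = (a^2 + a - 2)/(a^2 + 2*a - 24)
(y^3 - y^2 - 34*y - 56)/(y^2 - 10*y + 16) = (y^3 - y^2 - 34*y - 56)/(y^2 - 10*y + 16)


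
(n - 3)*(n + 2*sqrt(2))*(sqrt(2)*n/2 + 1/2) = sqrt(2)*n^3/2 - 3*sqrt(2)*n^2/2 + 5*n^2/2 - 15*n/2 + sqrt(2)*n - 3*sqrt(2)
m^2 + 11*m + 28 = (m + 4)*(m + 7)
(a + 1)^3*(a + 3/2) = a^4 + 9*a^3/2 + 15*a^2/2 + 11*a/2 + 3/2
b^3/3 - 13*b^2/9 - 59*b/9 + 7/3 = (b/3 + 1)*(b - 7)*(b - 1/3)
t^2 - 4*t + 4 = (t - 2)^2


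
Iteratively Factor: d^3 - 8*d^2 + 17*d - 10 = (d - 1)*(d^2 - 7*d + 10) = (d - 2)*(d - 1)*(d - 5)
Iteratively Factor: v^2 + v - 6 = (v - 2)*(v + 3)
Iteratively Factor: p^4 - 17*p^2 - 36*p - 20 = (p + 1)*(p^3 - p^2 - 16*p - 20) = (p + 1)*(p + 2)*(p^2 - 3*p - 10) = (p - 5)*(p + 1)*(p + 2)*(p + 2)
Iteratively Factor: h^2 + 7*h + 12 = (h + 3)*(h + 4)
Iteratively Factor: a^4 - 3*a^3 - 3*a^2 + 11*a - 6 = (a + 2)*(a^3 - 5*a^2 + 7*a - 3) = (a - 1)*(a + 2)*(a^2 - 4*a + 3) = (a - 1)^2*(a + 2)*(a - 3)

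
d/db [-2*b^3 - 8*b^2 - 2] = 2*b*(-3*b - 8)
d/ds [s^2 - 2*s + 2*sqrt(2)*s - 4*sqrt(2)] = 2*s - 2 + 2*sqrt(2)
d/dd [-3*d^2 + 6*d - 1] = 6 - 6*d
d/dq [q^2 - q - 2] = 2*q - 1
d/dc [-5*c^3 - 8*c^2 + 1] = c*(-15*c - 16)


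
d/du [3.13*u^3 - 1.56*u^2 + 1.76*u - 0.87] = 9.39*u^2 - 3.12*u + 1.76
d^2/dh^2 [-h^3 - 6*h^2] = -6*h - 12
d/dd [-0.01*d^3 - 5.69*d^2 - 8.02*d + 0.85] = -0.03*d^2 - 11.38*d - 8.02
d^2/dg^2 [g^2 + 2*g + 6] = 2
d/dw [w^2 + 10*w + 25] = 2*w + 10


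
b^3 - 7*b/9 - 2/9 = (b - 1)*(b + 1/3)*(b + 2/3)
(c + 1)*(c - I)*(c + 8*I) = c^3 + c^2 + 7*I*c^2 + 8*c + 7*I*c + 8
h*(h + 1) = h^2 + h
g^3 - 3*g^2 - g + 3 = (g - 3)*(g - 1)*(g + 1)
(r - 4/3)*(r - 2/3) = r^2 - 2*r + 8/9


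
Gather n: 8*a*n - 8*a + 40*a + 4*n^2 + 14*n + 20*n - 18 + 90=32*a + 4*n^2 + n*(8*a + 34) + 72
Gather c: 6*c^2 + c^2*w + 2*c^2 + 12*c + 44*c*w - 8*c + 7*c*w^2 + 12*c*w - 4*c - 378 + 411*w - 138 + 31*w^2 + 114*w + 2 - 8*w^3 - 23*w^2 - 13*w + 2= c^2*(w + 8) + c*(7*w^2 + 56*w) - 8*w^3 + 8*w^2 + 512*w - 512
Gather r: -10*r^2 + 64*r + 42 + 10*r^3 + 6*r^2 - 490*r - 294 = 10*r^3 - 4*r^2 - 426*r - 252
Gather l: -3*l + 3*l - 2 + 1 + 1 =0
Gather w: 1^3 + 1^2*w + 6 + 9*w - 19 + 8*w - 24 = 18*w - 36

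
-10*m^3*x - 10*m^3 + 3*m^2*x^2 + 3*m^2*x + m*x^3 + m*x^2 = (-2*m + x)*(5*m + x)*(m*x + m)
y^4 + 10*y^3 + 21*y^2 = y^2*(y + 3)*(y + 7)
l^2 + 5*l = l*(l + 5)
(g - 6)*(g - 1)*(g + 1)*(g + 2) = g^4 - 4*g^3 - 13*g^2 + 4*g + 12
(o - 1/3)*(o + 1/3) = o^2 - 1/9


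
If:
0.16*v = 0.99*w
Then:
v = 6.1875*w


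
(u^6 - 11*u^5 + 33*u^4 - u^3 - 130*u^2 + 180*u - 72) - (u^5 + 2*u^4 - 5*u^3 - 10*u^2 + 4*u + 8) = u^6 - 12*u^5 + 31*u^4 + 4*u^3 - 120*u^2 + 176*u - 80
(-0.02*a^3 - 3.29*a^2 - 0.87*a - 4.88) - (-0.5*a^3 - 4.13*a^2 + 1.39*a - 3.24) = 0.48*a^3 + 0.84*a^2 - 2.26*a - 1.64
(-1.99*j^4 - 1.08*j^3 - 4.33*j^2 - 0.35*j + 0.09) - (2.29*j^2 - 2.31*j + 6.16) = -1.99*j^4 - 1.08*j^3 - 6.62*j^2 + 1.96*j - 6.07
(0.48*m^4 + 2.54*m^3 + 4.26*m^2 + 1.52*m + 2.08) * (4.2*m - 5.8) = 2.016*m^5 + 7.884*m^4 + 3.16*m^3 - 18.324*m^2 - 0.0799999999999983*m - 12.064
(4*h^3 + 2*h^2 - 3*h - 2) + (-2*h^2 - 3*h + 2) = 4*h^3 - 6*h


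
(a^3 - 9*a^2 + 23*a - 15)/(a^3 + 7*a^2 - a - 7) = (a^2 - 8*a + 15)/(a^2 + 8*a + 7)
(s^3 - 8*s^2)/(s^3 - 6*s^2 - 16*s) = s/(s + 2)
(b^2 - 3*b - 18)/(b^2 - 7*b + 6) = (b + 3)/(b - 1)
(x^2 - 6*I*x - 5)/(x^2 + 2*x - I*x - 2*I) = (x - 5*I)/(x + 2)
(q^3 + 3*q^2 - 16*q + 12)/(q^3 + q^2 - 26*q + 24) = (q - 2)/(q - 4)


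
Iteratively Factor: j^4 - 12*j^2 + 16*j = (j)*(j^3 - 12*j + 16) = j*(j - 2)*(j^2 + 2*j - 8) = j*(j - 2)^2*(j + 4)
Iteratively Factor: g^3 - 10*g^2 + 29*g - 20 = (g - 1)*(g^2 - 9*g + 20) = (g - 5)*(g - 1)*(g - 4)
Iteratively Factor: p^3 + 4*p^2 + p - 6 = (p - 1)*(p^2 + 5*p + 6) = (p - 1)*(p + 2)*(p + 3)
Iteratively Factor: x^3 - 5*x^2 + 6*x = (x - 3)*(x^2 - 2*x) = x*(x - 3)*(x - 2)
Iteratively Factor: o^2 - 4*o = (o)*(o - 4)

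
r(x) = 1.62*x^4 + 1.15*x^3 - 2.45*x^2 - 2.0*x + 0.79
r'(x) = 6.48*x^3 + 3.45*x^2 - 4.9*x - 2.0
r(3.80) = 358.71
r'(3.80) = 384.77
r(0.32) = -0.05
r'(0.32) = -3.00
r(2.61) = 74.50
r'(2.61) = 123.92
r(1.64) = 7.71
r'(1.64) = 27.83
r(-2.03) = 12.64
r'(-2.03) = -32.04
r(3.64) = 300.91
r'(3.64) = 338.40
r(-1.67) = 4.54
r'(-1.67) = -14.38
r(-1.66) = 4.40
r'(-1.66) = -14.00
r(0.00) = 0.79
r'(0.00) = -2.00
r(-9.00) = 9610.81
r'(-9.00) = -4402.37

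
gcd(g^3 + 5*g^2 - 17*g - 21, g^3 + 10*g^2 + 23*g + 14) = g^2 + 8*g + 7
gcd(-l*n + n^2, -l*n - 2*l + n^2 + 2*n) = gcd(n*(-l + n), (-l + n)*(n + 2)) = l - n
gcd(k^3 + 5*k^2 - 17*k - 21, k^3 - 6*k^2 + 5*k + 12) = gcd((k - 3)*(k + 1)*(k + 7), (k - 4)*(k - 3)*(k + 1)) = k^2 - 2*k - 3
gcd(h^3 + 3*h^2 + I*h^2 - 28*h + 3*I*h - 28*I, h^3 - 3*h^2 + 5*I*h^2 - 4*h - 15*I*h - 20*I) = h - 4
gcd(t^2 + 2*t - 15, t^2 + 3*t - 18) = t - 3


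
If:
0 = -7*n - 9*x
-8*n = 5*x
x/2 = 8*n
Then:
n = 0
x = 0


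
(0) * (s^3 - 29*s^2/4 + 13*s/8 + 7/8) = 0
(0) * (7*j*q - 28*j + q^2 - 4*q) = 0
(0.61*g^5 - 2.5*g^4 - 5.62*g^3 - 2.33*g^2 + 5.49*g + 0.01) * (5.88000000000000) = 3.5868*g^5 - 14.7*g^4 - 33.0456*g^3 - 13.7004*g^2 + 32.2812*g + 0.0588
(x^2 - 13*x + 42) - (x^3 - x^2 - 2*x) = -x^3 + 2*x^2 - 11*x + 42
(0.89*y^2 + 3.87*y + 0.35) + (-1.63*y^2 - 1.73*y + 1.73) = -0.74*y^2 + 2.14*y + 2.08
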